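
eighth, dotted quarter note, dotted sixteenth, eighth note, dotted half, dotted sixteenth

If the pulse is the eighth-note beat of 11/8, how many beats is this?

12.5

One eighth-note beat = 4 thirty-second notes.
Working in thirty-second notes: eighth = 4; dotted quarter note = 12; dotted sixteenth = 3; eighth note = 4; dotted half = 24; dotted sixteenth = 3.
Altogether 4 + 12 + 3 + 4 + 24 + 3 = 50.
50 ÷ 4 = 12.5 beats.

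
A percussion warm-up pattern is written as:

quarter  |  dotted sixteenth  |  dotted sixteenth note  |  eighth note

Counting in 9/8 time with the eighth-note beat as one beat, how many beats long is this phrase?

One eighth-note beat = 4 thirty-second notes.
In thirty-second notes: quarter = 8; dotted sixteenth = 3; dotted sixteenth note = 3; eighth note = 4.
Adding: 8 + 3 + 3 + 4 = 18.
18 ÷ 4 = 4.5 beats.

4.5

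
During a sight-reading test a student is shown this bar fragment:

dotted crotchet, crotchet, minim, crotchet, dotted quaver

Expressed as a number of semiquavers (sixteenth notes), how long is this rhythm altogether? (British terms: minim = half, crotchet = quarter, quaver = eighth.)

25

Working in sixteenth notes: dotted crotchet = 6; crotchet = 4; minim = 8; crotchet = 4; dotted quaver = 3.
Sum: 6 + 4 + 8 + 4 + 3 = 25 sixteenth notes.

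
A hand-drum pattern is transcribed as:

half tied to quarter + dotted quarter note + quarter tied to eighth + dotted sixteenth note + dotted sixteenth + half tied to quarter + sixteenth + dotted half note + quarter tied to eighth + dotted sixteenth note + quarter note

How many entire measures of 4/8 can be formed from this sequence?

One bar of 4/8 = 16 thirty-second notes.
Each duration in thirty-second notes: half tied to quarter (half + quarter) = 24; dotted quarter note = 12; quarter tied to eighth (quarter + eighth) = 12; dotted sixteenth note = 3; dotted sixteenth = 3; half tied to quarter (half + quarter) = 24; sixteenth = 2; dotted half note = 24; quarter tied to eighth (quarter + eighth) = 12; dotted sixteenth note = 3; quarter note = 8.
Sum: 24 + 12 + 12 + 3 + 3 + 24 + 2 + 24 + 12 + 3 + 8 = 127.
127 ÷ 16 = 7 complete bars with 15 left over.

7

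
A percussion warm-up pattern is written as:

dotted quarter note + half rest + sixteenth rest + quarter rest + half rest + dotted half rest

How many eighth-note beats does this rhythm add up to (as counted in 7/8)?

19.5

One eighth-note beat = 2 sixteenth notes.
Each duration in sixteenth notes: dotted quarter note = 6; half rest = 8; sixteenth rest = 1; quarter rest = 4; half rest = 8; dotted half rest = 12.
Sum: 6 + 8 + 1 + 4 + 8 + 12 = 39.
39 ÷ 2 = 19.5 beats.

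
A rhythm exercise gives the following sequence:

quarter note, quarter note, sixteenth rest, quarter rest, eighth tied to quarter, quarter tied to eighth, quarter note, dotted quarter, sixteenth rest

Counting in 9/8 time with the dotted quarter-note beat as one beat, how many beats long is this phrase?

One dotted quarter-note beat = 6 sixteenth notes.
Convert each value to sixteenth notes: quarter note = 4; quarter note = 4; sixteenth rest = 1; quarter rest = 4; eighth tied to quarter (eighth + quarter) = 6; quarter tied to eighth (quarter + eighth) = 6; quarter note = 4; dotted quarter = 6; sixteenth rest = 1.
Altogether 4 + 4 + 1 + 4 + 6 + 6 + 4 + 6 + 1 = 36.
36 ÷ 6 = 6 beats.

6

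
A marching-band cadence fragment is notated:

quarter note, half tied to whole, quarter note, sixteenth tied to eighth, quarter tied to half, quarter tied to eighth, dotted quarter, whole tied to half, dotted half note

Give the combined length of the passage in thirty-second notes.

Convert each value to thirty-second notes: quarter note = 8; half tied to whole (half + whole) = 48; quarter note = 8; sixteenth tied to eighth (sixteenth + eighth) = 6; quarter tied to half (quarter + half) = 24; quarter tied to eighth (quarter + eighth) = 12; dotted quarter = 12; whole tied to half (whole + half) = 48; dotted half note = 24.
Total: 8 + 48 + 8 + 6 + 24 + 12 + 12 + 48 + 24 = 190 thirty-second notes.

190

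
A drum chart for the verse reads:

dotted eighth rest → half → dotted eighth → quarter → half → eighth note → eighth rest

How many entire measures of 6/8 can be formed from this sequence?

2

One bar of 6/8 = 12 sixteenth notes.
Working in sixteenth notes: dotted eighth rest = 3; half = 8; dotted eighth = 3; quarter = 4; half = 8; eighth note = 2; eighth rest = 2.
Adding: 3 + 8 + 3 + 4 + 8 + 2 + 2 = 30.
30 ÷ 12 = 2 complete bars with 6 left over.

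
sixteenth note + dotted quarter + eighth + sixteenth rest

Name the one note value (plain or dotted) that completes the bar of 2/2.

The bar of 2/2 = 16 sixteenth notes.
Express everything in sixteenth notes: sixteenth note = 1; dotted quarter = 6; eighth = 2; sixteenth rest = 1.
Sum: 1 + 6 + 2 + 1 = 10.
Remaining: 16 − 10 = 6 sixteenth notes, which is a dotted quarter note.

dotted quarter note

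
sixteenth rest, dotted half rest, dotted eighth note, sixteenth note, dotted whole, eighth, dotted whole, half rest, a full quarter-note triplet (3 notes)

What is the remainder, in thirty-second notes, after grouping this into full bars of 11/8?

34

One bar of 11/8 = 22 sixteenth notes.
Express everything in sixteenth notes: sixteenth rest = 1; dotted half rest = 12; dotted eighth note = 3; sixteenth note = 1; dotted whole = 24; eighth = 2; dotted whole = 24; half rest = 8; a full quarter-note triplet (3 notes) (three triplet quarters span one half) = 8.
Adding: 1 + 12 + 3 + 1 + 24 + 2 + 24 + 8 + 8 = 83.
83 ÷ 22 = 3 complete bars with 17 sixteenth notes remaining = 34 thirty-second notes.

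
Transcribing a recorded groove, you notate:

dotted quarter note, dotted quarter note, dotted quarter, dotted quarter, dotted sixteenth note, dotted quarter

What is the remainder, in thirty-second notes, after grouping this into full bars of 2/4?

15

One bar of 2/4 = 16 thirty-second notes.
Convert each value to thirty-second notes: dotted quarter note = 12; dotted quarter note = 12; dotted quarter = 12; dotted quarter = 12; dotted sixteenth note = 3; dotted quarter = 12.
Total: 12 + 12 + 12 + 12 + 3 + 12 = 63.
63 ÷ 16 = 3 complete bars with 15 thirty-second notes remaining.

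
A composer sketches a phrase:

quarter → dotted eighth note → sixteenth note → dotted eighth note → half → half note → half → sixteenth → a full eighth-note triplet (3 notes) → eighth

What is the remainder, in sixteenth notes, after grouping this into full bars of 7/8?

One bar of 7/8 = 14 sixteenth notes.
Convert each value to sixteenth notes: quarter = 4; dotted eighth note = 3; sixteenth note = 1; dotted eighth note = 3; half = 8; half note = 8; half = 8; sixteenth = 1; a full eighth-note triplet (3 notes) (three triplet eighths span one quarter) = 4; eighth = 2.
Sum: 4 + 3 + 1 + 3 + 8 + 8 + 8 + 1 + 4 + 2 = 42.
42 ÷ 14 = 3 complete bars with 0 sixteenth notes remaining.

0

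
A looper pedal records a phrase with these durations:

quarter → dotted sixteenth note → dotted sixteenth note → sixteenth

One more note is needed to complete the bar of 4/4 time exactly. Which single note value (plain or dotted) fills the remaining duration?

The bar of 4/4 = 32 thirty-second notes.
Working in thirty-second notes: quarter = 8; dotted sixteenth note = 3; dotted sixteenth note = 3; sixteenth = 2.
Adding: 8 + 3 + 3 + 2 = 16.
Remaining: 32 − 16 = 16 thirty-second notes, which is a half note.

half note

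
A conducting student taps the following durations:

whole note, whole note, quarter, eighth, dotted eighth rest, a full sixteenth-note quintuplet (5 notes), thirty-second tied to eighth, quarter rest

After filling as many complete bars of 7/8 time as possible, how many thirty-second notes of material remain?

19

One bar of 7/8 = 28 thirty-second notes.
In thirty-second notes: whole note = 32; whole note = 32; quarter = 8; eighth = 4; dotted eighth rest = 6; a full sixteenth-note quintuplet (5 notes) (five quintuplet sixteenths span one quarter) = 8; thirty-second tied to eighth (thirty-second + eighth) = 5; quarter rest = 8.
Altogether 32 + 32 + 8 + 4 + 6 + 8 + 5 + 8 = 103.
103 ÷ 28 = 3 complete bars with 19 thirty-second notes remaining.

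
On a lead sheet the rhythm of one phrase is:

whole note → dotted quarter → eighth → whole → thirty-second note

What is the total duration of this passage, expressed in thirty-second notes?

In thirty-second notes: whole note = 32; dotted quarter = 12; eighth = 4; whole = 32; thirty-second note = 1.
Altogether 32 + 12 + 4 + 32 + 1 = 81 thirty-second notes.

81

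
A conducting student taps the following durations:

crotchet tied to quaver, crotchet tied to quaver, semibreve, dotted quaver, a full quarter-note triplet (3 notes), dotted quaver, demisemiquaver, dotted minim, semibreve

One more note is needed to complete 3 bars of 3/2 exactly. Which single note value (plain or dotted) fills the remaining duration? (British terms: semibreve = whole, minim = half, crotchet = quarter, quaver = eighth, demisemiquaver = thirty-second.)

3 bars of 3/2 = 144 thirty-second notes.
Working in thirty-second notes: crotchet tied to quaver (crotchet + quaver) = 12; crotchet tied to quaver (crotchet + quaver) = 12; semibreve = 32; dotted quaver = 6; a full quarter-note triplet (3 notes) (three triplet quarters span one half) = 16; dotted quaver = 6; demisemiquaver = 1; dotted minim = 24; semibreve = 32.
Altogether 12 + 12 + 32 + 6 + 16 + 6 + 1 + 24 + 32 = 141.
Remaining: 144 − 141 = 3 thirty-second notes, which is a dotted sixteenth note.

dotted sixteenth note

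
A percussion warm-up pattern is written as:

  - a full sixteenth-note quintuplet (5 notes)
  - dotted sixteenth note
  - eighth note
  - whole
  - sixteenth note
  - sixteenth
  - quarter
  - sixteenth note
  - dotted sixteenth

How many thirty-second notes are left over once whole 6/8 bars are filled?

16

One bar of 6/8 = 24 thirty-second notes.
Convert each value to thirty-second notes: a full sixteenth-note quintuplet (5 notes) (five quintuplet sixteenths span one quarter) = 8; dotted sixteenth note = 3; eighth note = 4; whole = 32; sixteenth note = 2; sixteenth = 2; quarter = 8; sixteenth note = 2; dotted sixteenth = 3.
Altogether 8 + 3 + 4 + 32 + 2 + 2 + 8 + 2 + 3 = 64.
64 ÷ 24 = 2 complete bars with 16 thirty-second notes remaining.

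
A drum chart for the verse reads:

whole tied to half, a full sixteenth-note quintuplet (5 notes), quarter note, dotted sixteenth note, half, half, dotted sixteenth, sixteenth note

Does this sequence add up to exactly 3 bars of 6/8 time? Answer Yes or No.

No

One bar of 6/8 = 24 thirty-second notes, so 3 bars = 72.
In thirty-second notes: whole tied to half (whole + half) = 48; a full sixteenth-note quintuplet (5 notes) (five quintuplet sixteenths span one quarter) = 8; quarter note = 8; dotted sixteenth note = 3; half = 16; half = 16; dotted sixteenth = 3; sixteenth note = 2.
Total: 48 + 8 + 8 + 3 + 16 + 16 + 3 + 2 = 104.
104 exceeds 72, so the answer is No.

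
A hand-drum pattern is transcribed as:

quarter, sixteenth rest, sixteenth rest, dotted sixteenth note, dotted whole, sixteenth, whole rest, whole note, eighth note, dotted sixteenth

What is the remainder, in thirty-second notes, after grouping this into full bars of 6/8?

One bar of 6/8 = 24 thirty-second notes.
Convert each value to thirty-second notes: quarter = 8; sixteenth rest = 2; sixteenth rest = 2; dotted sixteenth note = 3; dotted whole = 48; sixteenth = 2; whole rest = 32; whole note = 32; eighth note = 4; dotted sixteenth = 3.
Altogether 8 + 2 + 2 + 3 + 48 + 2 + 32 + 32 + 4 + 3 = 136.
136 ÷ 24 = 5 complete bars with 16 thirty-second notes remaining.

16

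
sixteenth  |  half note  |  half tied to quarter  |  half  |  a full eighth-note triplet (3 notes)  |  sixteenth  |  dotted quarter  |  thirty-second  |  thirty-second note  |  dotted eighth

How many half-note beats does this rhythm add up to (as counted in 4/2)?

5.5

One half-note beat = 16 thirty-second notes.
In thirty-second notes: sixteenth = 2; half note = 16; half tied to quarter (half + quarter) = 24; half = 16; a full eighth-note triplet (3 notes) (three triplet eighths span one quarter) = 8; sixteenth = 2; dotted quarter = 12; thirty-second = 1; thirty-second note = 1; dotted eighth = 6.
Sum: 2 + 16 + 24 + 16 + 8 + 2 + 12 + 1 + 1 + 6 = 88.
88 ÷ 16 = 5.5 beats.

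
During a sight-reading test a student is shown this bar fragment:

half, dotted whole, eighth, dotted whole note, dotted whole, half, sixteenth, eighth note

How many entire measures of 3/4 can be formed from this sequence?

One bar of 3/4 = 12 sixteenth notes.
Convert each value to sixteenth notes: half = 8; dotted whole = 24; eighth = 2; dotted whole note = 24; dotted whole = 24; half = 8; sixteenth = 1; eighth note = 2.
Total: 8 + 24 + 2 + 24 + 24 + 8 + 1 + 2 = 93.
93 ÷ 12 = 7 complete bars with 9 left over.

7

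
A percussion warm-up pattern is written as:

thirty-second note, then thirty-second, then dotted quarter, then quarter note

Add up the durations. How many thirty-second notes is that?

22

Working in thirty-second notes: thirty-second note = 1; thirty-second = 1; dotted quarter = 12; quarter note = 8.
Adding: 1 + 1 + 12 + 8 = 22 thirty-second notes.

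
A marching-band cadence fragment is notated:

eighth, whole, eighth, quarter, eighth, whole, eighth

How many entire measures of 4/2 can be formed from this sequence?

1

One bar of 4/2 = 16 eighth notes.
Working in eighth notes: eighth = 1; whole = 8; eighth = 1; quarter = 2; eighth = 1; whole = 8; eighth = 1.
Altogether 1 + 8 + 1 + 2 + 1 + 8 + 1 = 22.
22 ÷ 16 = 1 complete bar with 6 left over.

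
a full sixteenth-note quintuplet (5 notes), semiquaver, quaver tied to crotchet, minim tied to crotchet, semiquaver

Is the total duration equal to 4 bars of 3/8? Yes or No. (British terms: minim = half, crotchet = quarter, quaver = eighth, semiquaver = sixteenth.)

Yes

One bar of 3/8 = 6 sixteenth notes, so 4 bars = 24.
Working in sixteenth notes: a full sixteenth-note quintuplet (5 notes) (five quintuplet sixteenths span one quarter) = 4; semiquaver = 1; quaver tied to crotchet (quaver + crotchet) = 6; minim tied to crotchet (minim + crotchet) = 12; semiquaver = 1.
Altogether 4 + 1 + 6 + 12 + 1 = 24.
24 equals 24, so the answer is Yes.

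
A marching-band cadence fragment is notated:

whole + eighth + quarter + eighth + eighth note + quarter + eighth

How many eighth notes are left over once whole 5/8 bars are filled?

1

One bar of 5/8 = 5 eighth notes.
Convert each value to eighth notes: whole = 8; eighth = 1; quarter = 2; eighth = 1; eighth note = 1; quarter = 2; eighth = 1.
Total: 8 + 1 + 2 + 1 + 1 + 2 + 1 = 16.
16 ÷ 5 = 3 complete bars with 1 eighth note remaining.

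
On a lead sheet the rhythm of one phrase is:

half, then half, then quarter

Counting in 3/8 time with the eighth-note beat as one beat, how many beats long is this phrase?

One eighth-note beat = 2 sixteenth notes.
Convert each value to sixteenth notes: half = 8; half = 8; quarter = 4.
Altogether 8 + 8 + 4 = 20.
20 ÷ 2 = 10 beats.

10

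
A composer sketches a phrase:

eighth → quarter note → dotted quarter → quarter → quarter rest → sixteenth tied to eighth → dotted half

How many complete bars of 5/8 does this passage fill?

3

One bar of 5/8 = 10 sixteenth notes.
Convert each value to sixteenth notes: eighth = 2; quarter note = 4; dotted quarter = 6; quarter = 4; quarter rest = 4; sixteenth tied to eighth (sixteenth + eighth) = 3; dotted half = 12.
Altogether 2 + 4 + 6 + 4 + 4 + 3 + 12 = 35.
35 ÷ 10 = 3 complete bars with 5 left over.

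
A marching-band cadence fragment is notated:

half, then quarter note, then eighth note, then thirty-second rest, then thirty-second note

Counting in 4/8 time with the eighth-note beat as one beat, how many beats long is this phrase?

7.5

One eighth-note beat = 4 thirty-second notes.
Express everything in thirty-second notes: half = 16; quarter note = 8; eighth note = 4; thirty-second rest = 1; thirty-second note = 1.
Total: 16 + 8 + 4 + 1 + 1 = 30.
30 ÷ 4 = 7.5 beats.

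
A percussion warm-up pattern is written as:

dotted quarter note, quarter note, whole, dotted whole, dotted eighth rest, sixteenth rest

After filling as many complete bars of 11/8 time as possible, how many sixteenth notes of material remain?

One bar of 11/8 = 22 sixteenth notes.
Each duration in sixteenth notes: dotted quarter note = 6; quarter note = 4; whole = 16; dotted whole = 24; dotted eighth rest = 3; sixteenth rest = 1.
Altogether 6 + 4 + 16 + 24 + 3 + 1 = 54.
54 ÷ 22 = 2 complete bars with 10 sixteenth notes remaining.

10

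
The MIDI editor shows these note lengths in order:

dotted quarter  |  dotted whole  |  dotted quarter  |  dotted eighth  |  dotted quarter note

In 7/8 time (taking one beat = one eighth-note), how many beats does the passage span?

One eighth-note beat = 2 sixteenth notes.
Each duration in sixteenth notes: dotted quarter = 6; dotted whole = 24; dotted quarter = 6; dotted eighth = 3; dotted quarter note = 6.
Adding: 6 + 24 + 6 + 3 + 6 = 45.
45 ÷ 2 = 22.5 beats.

22.5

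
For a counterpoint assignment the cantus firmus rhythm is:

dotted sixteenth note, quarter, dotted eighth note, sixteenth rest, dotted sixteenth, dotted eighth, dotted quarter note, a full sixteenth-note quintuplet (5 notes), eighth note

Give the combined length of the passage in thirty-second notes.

52

Express everything in thirty-second notes: dotted sixteenth note = 3; quarter = 8; dotted eighth note = 6; sixteenth rest = 2; dotted sixteenth = 3; dotted eighth = 6; dotted quarter note = 12; a full sixteenth-note quintuplet (5 notes) (five quintuplet sixteenths span one quarter) = 8; eighth note = 4.
Adding: 3 + 8 + 6 + 2 + 3 + 6 + 12 + 8 + 4 = 52 thirty-second notes.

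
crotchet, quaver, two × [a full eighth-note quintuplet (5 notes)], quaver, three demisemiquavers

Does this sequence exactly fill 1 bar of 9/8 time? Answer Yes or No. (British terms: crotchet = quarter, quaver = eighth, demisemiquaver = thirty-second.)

No

One bar of 9/8 = 36 thirty-second notes.
In thirty-second notes: crotchet = 8; quaver = 4; a full eighth-note quintuplet (5 notes) (five quintuplet eighths span one half) = 16; a full eighth-note quintuplet (5 notes) (five quintuplet eighths span one half) = 16; quaver = 4; demisemiquaver = 1; demisemiquaver = 1; demisemiquaver = 1.
Altogether 8 + 4 + 16 + 16 + 4 + 1 + 1 + 1 = 51.
51 exceeds 36, so the answer is No.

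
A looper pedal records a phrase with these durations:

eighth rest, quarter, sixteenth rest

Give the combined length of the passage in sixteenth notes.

Each duration in sixteenth notes: eighth rest = 2; quarter = 4; sixteenth rest = 1.
Adding: 2 + 4 + 1 = 7 sixteenth notes.

7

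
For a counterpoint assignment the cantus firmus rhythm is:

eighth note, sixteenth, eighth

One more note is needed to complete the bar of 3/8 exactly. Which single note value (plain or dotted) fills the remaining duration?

The bar of 3/8 = 6 sixteenth notes.
Working in sixteenth notes: eighth note = 2; sixteenth = 1; eighth = 2.
Sum: 2 + 1 + 2 = 5.
Remaining: 6 − 5 = 1 sixteenth note, which is a sixteenth note.

sixteenth note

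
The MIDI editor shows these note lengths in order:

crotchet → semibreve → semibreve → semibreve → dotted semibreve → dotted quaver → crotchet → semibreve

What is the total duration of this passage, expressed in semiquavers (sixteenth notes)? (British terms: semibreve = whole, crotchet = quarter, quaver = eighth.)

99

In sixteenth notes: crotchet = 4; semibreve = 16; semibreve = 16; semibreve = 16; dotted semibreve = 24; dotted quaver = 3; crotchet = 4; semibreve = 16.
Sum: 4 + 16 + 16 + 16 + 24 + 3 + 4 + 16 = 99 sixteenth notes.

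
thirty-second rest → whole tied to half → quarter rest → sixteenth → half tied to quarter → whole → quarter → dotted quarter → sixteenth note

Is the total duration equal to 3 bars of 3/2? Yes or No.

No

One bar of 3/2 = 48 thirty-second notes, so 3 bars = 144.
Each duration in thirty-second notes: thirty-second rest = 1; whole tied to half (whole + half) = 48; quarter rest = 8; sixteenth = 2; half tied to quarter (half + quarter) = 24; whole = 32; quarter = 8; dotted quarter = 12; sixteenth note = 2.
Total: 1 + 48 + 8 + 2 + 24 + 32 + 8 + 12 + 2 = 137.
137 falls short of 144, so the answer is No.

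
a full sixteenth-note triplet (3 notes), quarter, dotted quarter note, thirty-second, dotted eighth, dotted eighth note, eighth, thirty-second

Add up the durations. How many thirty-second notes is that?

Convert each value to thirty-second notes: a full sixteenth-note triplet (3 notes) (three triplet sixteenths span one eighth) = 4; quarter = 8; dotted quarter note = 12; thirty-second = 1; dotted eighth = 6; dotted eighth note = 6; eighth = 4; thirty-second = 1.
Total: 4 + 8 + 12 + 1 + 6 + 6 + 4 + 1 = 42 thirty-second notes.

42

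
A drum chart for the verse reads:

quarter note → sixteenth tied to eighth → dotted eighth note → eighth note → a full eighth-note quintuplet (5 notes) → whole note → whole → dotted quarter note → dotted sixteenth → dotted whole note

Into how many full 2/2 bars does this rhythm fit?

5

One bar of 2/2 = 32 thirty-second notes.
Express everything in thirty-second notes: quarter note = 8; sixteenth tied to eighth (sixteenth + eighth) = 6; dotted eighth note = 6; eighth note = 4; a full eighth-note quintuplet (5 notes) (five quintuplet eighths span one half) = 16; whole note = 32; whole = 32; dotted quarter note = 12; dotted sixteenth = 3; dotted whole note = 48.
Altogether 8 + 6 + 6 + 4 + 16 + 32 + 32 + 12 + 3 + 48 = 167.
167 ÷ 32 = 5 complete bars with 7 left over.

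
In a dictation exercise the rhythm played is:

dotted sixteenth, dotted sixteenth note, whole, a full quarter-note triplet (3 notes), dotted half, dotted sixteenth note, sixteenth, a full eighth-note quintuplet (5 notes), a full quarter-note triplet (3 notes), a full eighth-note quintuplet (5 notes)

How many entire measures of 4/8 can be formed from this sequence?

8

One bar of 4/8 = 16 thirty-second notes.
In thirty-second notes: dotted sixteenth = 3; dotted sixteenth note = 3; whole = 32; a full quarter-note triplet (3 notes) (three triplet quarters span one half) = 16; dotted half = 24; dotted sixteenth note = 3; sixteenth = 2; a full eighth-note quintuplet (5 notes) (five quintuplet eighths span one half) = 16; a full quarter-note triplet (3 notes) (three triplet quarters span one half) = 16; a full eighth-note quintuplet (5 notes) (five quintuplet eighths span one half) = 16.
Altogether 3 + 3 + 32 + 16 + 24 + 3 + 2 + 16 + 16 + 16 = 131.
131 ÷ 16 = 8 complete bars with 3 left over.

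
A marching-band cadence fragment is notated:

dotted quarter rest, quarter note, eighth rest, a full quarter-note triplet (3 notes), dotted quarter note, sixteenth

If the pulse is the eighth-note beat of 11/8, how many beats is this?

One eighth-note beat = 2 sixteenth notes.
Express everything in sixteenth notes: dotted quarter rest = 6; quarter note = 4; eighth rest = 2; a full quarter-note triplet (3 notes) (three triplet quarters span one half) = 8; dotted quarter note = 6; sixteenth = 1.
Adding: 6 + 4 + 2 + 8 + 6 + 1 = 27.
27 ÷ 2 = 13.5 beats.

13.5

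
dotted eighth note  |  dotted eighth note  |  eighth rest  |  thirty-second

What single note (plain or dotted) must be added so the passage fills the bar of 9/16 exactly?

thirty-second note

The bar of 9/16 = 18 thirty-second notes.
Convert each value to thirty-second notes: dotted eighth note = 6; dotted eighth note = 6; eighth rest = 4; thirty-second = 1.
Sum: 6 + 6 + 4 + 1 = 17.
Remaining: 18 − 17 = 1 thirty-second note, which is a thirty-second note.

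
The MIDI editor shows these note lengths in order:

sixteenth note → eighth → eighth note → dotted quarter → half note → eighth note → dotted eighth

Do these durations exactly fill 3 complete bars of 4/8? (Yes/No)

Yes

One bar of 4/8 = 8 sixteenth notes, so 3 bars = 24.
In sixteenth notes: sixteenth note = 1; eighth = 2; eighth note = 2; dotted quarter = 6; half note = 8; eighth note = 2; dotted eighth = 3.
Altogether 1 + 2 + 2 + 6 + 8 + 2 + 3 = 24.
24 equals 24, so the answer is Yes.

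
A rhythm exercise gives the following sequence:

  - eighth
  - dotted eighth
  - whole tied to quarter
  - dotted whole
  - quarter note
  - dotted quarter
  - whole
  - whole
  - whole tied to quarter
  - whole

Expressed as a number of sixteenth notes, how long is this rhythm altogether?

Express everything in sixteenth notes: eighth = 2; dotted eighth = 3; whole tied to quarter (whole + quarter) = 20; dotted whole = 24; quarter note = 4; dotted quarter = 6; whole = 16; whole = 16; whole tied to quarter (whole + quarter) = 20; whole = 16.
Sum: 2 + 3 + 20 + 24 + 4 + 6 + 16 + 16 + 20 + 16 = 127 sixteenth notes.

127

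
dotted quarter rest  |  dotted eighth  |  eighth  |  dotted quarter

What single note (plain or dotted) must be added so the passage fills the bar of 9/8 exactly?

sixteenth note

The bar of 9/8 = 18 sixteenth notes.
Each duration in sixteenth notes: dotted quarter rest = 6; dotted eighth = 3; eighth = 2; dotted quarter = 6.
Total: 6 + 3 + 2 + 6 = 17.
Remaining: 18 − 17 = 1 sixteenth note, which is a sixteenth note.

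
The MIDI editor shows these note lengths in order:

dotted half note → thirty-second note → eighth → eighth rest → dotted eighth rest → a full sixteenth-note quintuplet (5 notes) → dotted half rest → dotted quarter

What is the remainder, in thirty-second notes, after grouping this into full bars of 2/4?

One bar of 2/4 = 16 thirty-second notes.
Convert each value to thirty-second notes: dotted half note = 24; thirty-second note = 1; eighth = 4; eighth rest = 4; dotted eighth rest = 6; a full sixteenth-note quintuplet (5 notes) (five quintuplet sixteenths span one quarter) = 8; dotted half rest = 24; dotted quarter = 12.
Sum: 24 + 1 + 4 + 4 + 6 + 8 + 24 + 12 = 83.
83 ÷ 16 = 5 complete bars with 3 thirty-second notes remaining.

3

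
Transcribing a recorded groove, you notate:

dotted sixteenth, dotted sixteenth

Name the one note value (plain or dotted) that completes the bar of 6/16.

The bar of 6/16 = 12 thirty-second notes.
Convert each value to thirty-second notes: dotted sixteenth = 3; dotted sixteenth = 3.
Altogether 3 + 3 = 6.
Remaining: 12 − 6 = 6 thirty-second notes, which is a dotted eighth note.

dotted eighth note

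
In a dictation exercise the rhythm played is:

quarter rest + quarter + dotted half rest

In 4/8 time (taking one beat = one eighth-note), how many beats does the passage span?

One eighth-note beat = 2 sixteenth notes.
Each duration in sixteenth notes: quarter rest = 4; quarter = 4; dotted half rest = 12.
Total: 4 + 4 + 12 = 20.
20 ÷ 2 = 10 beats.

10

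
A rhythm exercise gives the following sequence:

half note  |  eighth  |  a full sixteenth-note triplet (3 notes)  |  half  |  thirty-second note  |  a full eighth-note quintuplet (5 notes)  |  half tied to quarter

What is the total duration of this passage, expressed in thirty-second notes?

Express everything in thirty-second notes: half note = 16; eighth = 4; a full sixteenth-note triplet (3 notes) (three triplet sixteenths span one eighth) = 4; half = 16; thirty-second note = 1; a full eighth-note quintuplet (5 notes) (five quintuplet eighths span one half) = 16; half tied to quarter (half + quarter) = 24.
Total: 16 + 4 + 4 + 16 + 1 + 16 + 24 = 81 thirty-second notes.

81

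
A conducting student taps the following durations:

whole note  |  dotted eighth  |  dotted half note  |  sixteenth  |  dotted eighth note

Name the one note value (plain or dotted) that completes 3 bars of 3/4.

3 bars of 3/4 = 36 sixteenth notes.
Working in sixteenth notes: whole note = 16; dotted eighth = 3; dotted half note = 12; sixteenth = 1; dotted eighth note = 3.
Altogether 16 + 3 + 12 + 1 + 3 = 35.
Remaining: 36 − 35 = 1 sixteenth note, which is a sixteenth note.

sixteenth note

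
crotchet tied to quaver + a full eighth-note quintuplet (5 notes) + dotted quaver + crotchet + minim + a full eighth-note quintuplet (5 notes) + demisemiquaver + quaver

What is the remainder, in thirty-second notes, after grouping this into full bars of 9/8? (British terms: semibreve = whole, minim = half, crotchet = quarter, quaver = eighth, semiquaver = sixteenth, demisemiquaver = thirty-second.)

7

One bar of 9/8 = 36 thirty-second notes.
Express everything in thirty-second notes: crotchet tied to quaver (crotchet + quaver) = 12; a full eighth-note quintuplet (5 notes) (five quintuplet eighths span one half) = 16; dotted quaver = 6; crotchet = 8; minim = 16; a full eighth-note quintuplet (5 notes) (five quintuplet eighths span one half) = 16; demisemiquaver = 1; quaver = 4.
Altogether 12 + 16 + 6 + 8 + 16 + 16 + 1 + 4 = 79.
79 ÷ 36 = 2 complete bars with 7 thirty-second notes remaining.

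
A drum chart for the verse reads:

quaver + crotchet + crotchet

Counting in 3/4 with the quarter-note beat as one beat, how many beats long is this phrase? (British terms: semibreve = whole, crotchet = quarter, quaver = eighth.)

One quarter-note beat = 2 eighth notes.
Each duration in eighth notes: quaver = 1; crotchet = 2; crotchet = 2.
Adding: 1 + 2 + 2 = 5.
5 ÷ 2 = 2.5 beats.

2.5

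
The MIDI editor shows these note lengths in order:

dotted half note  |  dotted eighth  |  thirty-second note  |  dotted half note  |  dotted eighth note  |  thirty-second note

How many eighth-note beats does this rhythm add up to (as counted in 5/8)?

One eighth-note beat = 4 thirty-second notes.
Express everything in thirty-second notes: dotted half note = 24; dotted eighth = 6; thirty-second note = 1; dotted half note = 24; dotted eighth note = 6; thirty-second note = 1.
Sum: 24 + 6 + 1 + 24 + 6 + 1 = 62.
62 ÷ 4 = 15.5 beats.

15.5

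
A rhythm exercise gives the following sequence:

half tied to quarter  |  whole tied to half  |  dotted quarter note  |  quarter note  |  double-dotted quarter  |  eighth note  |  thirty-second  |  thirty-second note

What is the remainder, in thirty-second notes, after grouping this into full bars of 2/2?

One bar of 2/2 = 32 thirty-second notes.
Express everything in thirty-second notes: half tied to quarter (half + quarter) = 24; whole tied to half (whole + half) = 48; dotted quarter note = 12; quarter note = 8; double-dotted quarter = 14; eighth note = 4; thirty-second = 1; thirty-second note = 1.
Altogether 24 + 48 + 12 + 8 + 14 + 4 + 1 + 1 = 112.
112 ÷ 32 = 3 complete bars with 16 thirty-second notes remaining.

16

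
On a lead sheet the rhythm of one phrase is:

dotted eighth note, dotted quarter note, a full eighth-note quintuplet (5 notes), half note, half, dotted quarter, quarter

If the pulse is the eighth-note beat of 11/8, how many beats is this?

21.5

One eighth-note beat = 2 sixteenth notes.
Express everything in sixteenth notes: dotted eighth note = 3; dotted quarter note = 6; a full eighth-note quintuplet (5 notes) (five quintuplet eighths span one half) = 8; half note = 8; half = 8; dotted quarter = 6; quarter = 4.
Adding: 3 + 6 + 8 + 8 + 8 + 6 + 4 = 43.
43 ÷ 2 = 21.5 beats.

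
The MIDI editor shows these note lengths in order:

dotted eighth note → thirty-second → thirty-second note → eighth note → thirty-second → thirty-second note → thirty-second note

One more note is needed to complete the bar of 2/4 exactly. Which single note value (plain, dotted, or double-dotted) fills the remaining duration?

The bar of 2/4 = 16 thirty-second notes.
In thirty-second notes: dotted eighth note = 6; thirty-second = 1; thirty-second note = 1; eighth note = 4; thirty-second = 1; thirty-second note = 1; thirty-second note = 1.
Total: 6 + 1 + 1 + 4 + 1 + 1 + 1 = 15.
Remaining: 16 − 15 = 1 thirty-second note, which is a thirty-second note.

thirty-second note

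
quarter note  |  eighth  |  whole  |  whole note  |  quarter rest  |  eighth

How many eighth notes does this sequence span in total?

Each duration in eighth notes: quarter note = 2; eighth = 1; whole = 8; whole note = 8; quarter rest = 2; eighth = 1.
Adding: 2 + 1 + 8 + 8 + 2 + 1 = 22 eighth notes.

22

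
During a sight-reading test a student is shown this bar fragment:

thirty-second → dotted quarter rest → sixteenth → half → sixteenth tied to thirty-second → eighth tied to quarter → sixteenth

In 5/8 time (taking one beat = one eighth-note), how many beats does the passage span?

12

One eighth-note beat = 4 thirty-second notes.
Working in thirty-second notes: thirty-second = 1; dotted quarter rest = 12; sixteenth = 2; half = 16; sixteenth tied to thirty-second (sixteenth + thirty-second) = 3; eighth tied to quarter (eighth + quarter) = 12; sixteenth = 2.
Altogether 1 + 12 + 2 + 16 + 3 + 12 + 2 = 48.
48 ÷ 4 = 12 beats.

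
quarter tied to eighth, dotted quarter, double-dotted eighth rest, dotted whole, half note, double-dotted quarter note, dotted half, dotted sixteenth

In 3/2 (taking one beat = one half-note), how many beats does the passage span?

8.5

One half-note beat = 16 thirty-second notes.
Working in thirty-second notes: quarter tied to eighth (quarter + eighth) = 12; dotted quarter = 12; double-dotted eighth rest = 7; dotted whole = 48; half note = 16; double-dotted quarter note = 14; dotted half = 24; dotted sixteenth = 3.
Sum: 12 + 12 + 7 + 48 + 16 + 14 + 24 + 3 = 136.
136 ÷ 16 = 8.5 beats.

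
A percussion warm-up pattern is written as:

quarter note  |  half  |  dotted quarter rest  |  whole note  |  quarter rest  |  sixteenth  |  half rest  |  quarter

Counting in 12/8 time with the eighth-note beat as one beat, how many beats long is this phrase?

25.5

One eighth-note beat = 2 sixteenth notes.
Working in sixteenth notes: quarter note = 4; half = 8; dotted quarter rest = 6; whole note = 16; quarter rest = 4; sixteenth = 1; half rest = 8; quarter = 4.
Total: 4 + 8 + 6 + 16 + 4 + 1 + 8 + 4 = 51.
51 ÷ 2 = 25.5 beats.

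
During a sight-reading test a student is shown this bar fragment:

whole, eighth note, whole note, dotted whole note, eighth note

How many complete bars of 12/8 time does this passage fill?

2

One bar of 12/8 = 12 eighth notes.
Express everything in eighth notes: whole = 8; eighth note = 1; whole note = 8; dotted whole note = 12; eighth note = 1.
Sum: 8 + 1 + 8 + 12 + 1 = 30.
30 ÷ 12 = 2 complete bars with 6 left over.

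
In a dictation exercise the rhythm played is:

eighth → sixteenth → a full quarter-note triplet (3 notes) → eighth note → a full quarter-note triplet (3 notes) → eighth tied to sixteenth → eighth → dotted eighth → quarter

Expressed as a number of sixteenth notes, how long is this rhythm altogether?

Express everything in sixteenth notes: eighth = 2; sixteenth = 1; a full quarter-note triplet (3 notes) (three triplet quarters span one half) = 8; eighth note = 2; a full quarter-note triplet (3 notes) (three triplet quarters span one half) = 8; eighth tied to sixteenth (eighth + sixteenth) = 3; eighth = 2; dotted eighth = 3; quarter = 4.
Sum: 2 + 1 + 8 + 2 + 8 + 3 + 2 + 3 + 4 = 33 sixteenth notes.

33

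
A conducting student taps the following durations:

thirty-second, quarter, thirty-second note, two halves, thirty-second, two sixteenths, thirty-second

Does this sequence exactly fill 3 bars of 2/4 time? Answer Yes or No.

One bar of 2/4 = 16 thirty-second notes, so 3 bars = 48.
Each duration in thirty-second notes: thirty-second = 1; quarter = 8; thirty-second note = 1; half = 16; half = 16; thirty-second = 1; sixteenth = 2; sixteenth = 2; thirty-second = 1.
Total: 1 + 8 + 1 + 16 + 16 + 1 + 2 + 2 + 1 = 48.
48 equals 48, so the answer is Yes.

Yes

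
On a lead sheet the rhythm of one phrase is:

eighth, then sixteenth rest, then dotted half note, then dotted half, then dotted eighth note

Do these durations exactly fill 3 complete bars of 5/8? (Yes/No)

One bar of 5/8 = 10 sixteenth notes, so 3 bars = 30.
Working in sixteenth notes: eighth = 2; sixteenth rest = 1; dotted half note = 12; dotted half = 12; dotted eighth note = 3.
Total: 2 + 1 + 12 + 12 + 3 = 30.
30 equals 30, so the answer is Yes.

Yes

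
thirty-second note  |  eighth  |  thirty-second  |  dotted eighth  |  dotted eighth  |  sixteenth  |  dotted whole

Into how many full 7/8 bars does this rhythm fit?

2

One bar of 7/8 = 28 thirty-second notes.
Each duration in thirty-second notes: thirty-second note = 1; eighth = 4; thirty-second = 1; dotted eighth = 6; dotted eighth = 6; sixteenth = 2; dotted whole = 48.
Sum: 1 + 4 + 1 + 6 + 6 + 2 + 48 = 68.
68 ÷ 28 = 2 complete bars with 12 left over.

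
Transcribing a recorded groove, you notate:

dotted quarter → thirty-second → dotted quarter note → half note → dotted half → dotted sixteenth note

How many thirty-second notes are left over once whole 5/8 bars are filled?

One bar of 5/8 = 20 thirty-second notes.
Each duration in thirty-second notes: dotted quarter = 12; thirty-second = 1; dotted quarter note = 12; half note = 16; dotted half = 24; dotted sixteenth note = 3.
Adding: 12 + 1 + 12 + 16 + 24 + 3 = 68.
68 ÷ 20 = 3 complete bars with 8 thirty-second notes remaining.

8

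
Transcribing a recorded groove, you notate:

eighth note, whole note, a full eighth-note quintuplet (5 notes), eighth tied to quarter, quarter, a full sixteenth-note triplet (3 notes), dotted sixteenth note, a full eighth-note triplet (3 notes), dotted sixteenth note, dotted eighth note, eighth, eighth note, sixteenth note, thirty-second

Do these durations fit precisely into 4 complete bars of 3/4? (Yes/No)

No

One bar of 3/4 = 24 thirty-second notes, so 4 bars = 96.
In thirty-second notes: eighth note = 4; whole note = 32; a full eighth-note quintuplet (5 notes) (five quintuplet eighths span one half) = 16; eighth tied to quarter (eighth + quarter) = 12; quarter = 8; a full sixteenth-note triplet (3 notes) (three triplet sixteenths span one eighth) = 4; dotted sixteenth note = 3; a full eighth-note triplet (3 notes) (three triplet eighths span one quarter) = 8; dotted sixteenth note = 3; dotted eighth note = 6; eighth = 4; eighth note = 4; sixteenth note = 2; thirty-second = 1.
Total: 4 + 32 + 16 + 12 + 8 + 4 + 3 + 8 + 3 + 6 + 4 + 4 + 2 + 1 = 107.
107 exceeds 96, so the answer is No.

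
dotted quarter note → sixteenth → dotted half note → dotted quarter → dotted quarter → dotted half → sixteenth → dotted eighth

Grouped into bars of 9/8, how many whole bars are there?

One bar of 9/8 = 18 sixteenth notes.
In sixteenth notes: dotted quarter note = 6; sixteenth = 1; dotted half note = 12; dotted quarter = 6; dotted quarter = 6; dotted half = 12; sixteenth = 1; dotted eighth = 3.
Adding: 6 + 1 + 12 + 6 + 6 + 12 + 1 + 3 = 47.
47 ÷ 18 = 2 complete bars with 11 left over.

2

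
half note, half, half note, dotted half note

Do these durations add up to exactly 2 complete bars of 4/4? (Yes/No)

One bar of 4/4 = 4 quarter notes, so 2 bars = 8.
Each duration in quarter notes: half note = 2; half = 2; half note = 2; dotted half note = 3.
Altogether 2 + 2 + 2 + 3 = 9.
9 exceeds 8, so the answer is No.

No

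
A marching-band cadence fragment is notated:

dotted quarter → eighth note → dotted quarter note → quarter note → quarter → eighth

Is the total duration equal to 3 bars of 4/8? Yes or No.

Yes

One bar of 4/8 = 4 eighth notes, so 3 bars = 12.
Working in eighth notes: dotted quarter = 3; eighth note = 1; dotted quarter note = 3; quarter note = 2; quarter = 2; eighth = 1.
Adding: 3 + 1 + 3 + 2 + 2 + 1 = 12.
12 equals 12, so the answer is Yes.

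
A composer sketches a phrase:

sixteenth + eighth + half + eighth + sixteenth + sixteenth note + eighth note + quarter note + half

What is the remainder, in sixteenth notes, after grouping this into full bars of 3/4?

One bar of 3/4 = 12 sixteenth notes.
Convert each value to sixteenth notes: sixteenth = 1; eighth = 2; half = 8; eighth = 2; sixteenth = 1; sixteenth note = 1; eighth note = 2; quarter note = 4; half = 8.
Adding: 1 + 2 + 8 + 2 + 1 + 1 + 2 + 4 + 8 = 29.
29 ÷ 12 = 2 complete bars with 5 sixteenth notes remaining.

5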